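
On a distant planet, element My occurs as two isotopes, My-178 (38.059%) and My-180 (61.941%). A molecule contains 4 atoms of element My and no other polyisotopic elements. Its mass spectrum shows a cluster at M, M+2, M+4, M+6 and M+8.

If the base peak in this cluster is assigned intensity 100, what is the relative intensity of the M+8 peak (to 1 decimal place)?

Term probabilities: M 0.0210, M+2 0.1366, M+4 0.3334, M+6 0.3618, M+8 0.1472. Base peak = M+6.
P(M+6) = C(4,3) × 0.38059^1 × 0.61941^3 = 4 × 0.38059 × 0.23764826 = 0.361786 (base)
P(M+8) = C(4,4) × 0.38059^0 × 0.61941^4 = 1 × 1.0000 × 0.14720171 = 0.147202
Relative intensity = 0.147202 / 0.361786 × 100 = 40.7

40.7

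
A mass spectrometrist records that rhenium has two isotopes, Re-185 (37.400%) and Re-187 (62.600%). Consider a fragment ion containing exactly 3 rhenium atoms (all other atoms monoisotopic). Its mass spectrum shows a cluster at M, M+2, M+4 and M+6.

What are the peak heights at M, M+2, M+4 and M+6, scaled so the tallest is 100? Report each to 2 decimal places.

11.90 : 59.74 : 100.00 : 55.79

Each Re atom is independently Re-185 (p = 0.37400) or Re-187 (q = 0.62600); the cluster is the binomial expansion (p + q)^3.
P(M) = 0.37400^3 = 0.052314
P(M+2) = 3 × 0.37400^2 × 0.62600^1 = 0.262687
P(M+4) = 3 × 0.37400^1 × 0.62600^2 = 0.439685
P(M+6) = 0.62600^3 = 0.245314
The M+4 peak is largest (0.439685); scaling to 100 gives 11.90 : 59.74 : 100.00 : 55.79.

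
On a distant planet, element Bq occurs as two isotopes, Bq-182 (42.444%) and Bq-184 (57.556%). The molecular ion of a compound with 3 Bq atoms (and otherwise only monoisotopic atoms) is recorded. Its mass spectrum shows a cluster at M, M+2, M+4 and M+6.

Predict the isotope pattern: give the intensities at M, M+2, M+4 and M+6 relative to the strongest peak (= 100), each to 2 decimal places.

18.13 : 73.74 : 100.00 : 45.20

Each Bq atom is independently Bq-182 (p = 0.42444) or Bq-184 (q = 0.57556); the cluster is the binomial expansion (p + q)^3.
P(M) = 0.42444^3 = 0.076463
P(M+2) = 3 × 0.42444^2 × 0.57556^1 = 0.311060
P(M+4) = 3 × 0.42444^1 × 0.57556^2 = 0.421812
P(M+6) = 0.57556^3 = 0.190665
The M+4 peak is largest (0.421812); scaling to 100 gives 18.13 : 73.74 : 100.00 : 45.20.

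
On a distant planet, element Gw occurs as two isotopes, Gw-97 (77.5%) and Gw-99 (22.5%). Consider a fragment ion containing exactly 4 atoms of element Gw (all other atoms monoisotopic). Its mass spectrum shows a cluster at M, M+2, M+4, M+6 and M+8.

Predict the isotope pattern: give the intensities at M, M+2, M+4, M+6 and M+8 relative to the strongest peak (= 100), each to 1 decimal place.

86.1 : 100.0 : 43.5 : 8.4 : 0.6

The 4 Gw atoms are independent, so intensities follow the terms of (0.775 + 0.225)^4.
P(M) = 0.775^4 = 0.360750
P(M+2) = 4 × 0.775^3 × 0.225^1 = 0.418936
P(M+4) = 6 × 0.775^2 × 0.225^2 = 0.182440
P(M+6) = 4 × 0.775^1 × 0.225^3 = 0.035311
P(M+8) = 0.225^4 = 0.002563
The M+2 peak is largest (0.418936); scaling to 100 gives 86.1 : 100.0 : 43.5 : 8.4 : 0.6.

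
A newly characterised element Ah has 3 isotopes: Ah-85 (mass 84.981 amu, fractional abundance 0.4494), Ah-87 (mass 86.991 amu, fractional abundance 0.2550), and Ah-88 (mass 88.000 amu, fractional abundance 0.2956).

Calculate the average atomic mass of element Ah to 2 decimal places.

86.39 amu

Ar = Σ fᵢ·mᵢ = 0.4494 × 84.981 + 0.2550 × 86.991 + 0.2956 × 88.000
= 38.1905 + 22.1827 + 26.0128 = 86.3860 amu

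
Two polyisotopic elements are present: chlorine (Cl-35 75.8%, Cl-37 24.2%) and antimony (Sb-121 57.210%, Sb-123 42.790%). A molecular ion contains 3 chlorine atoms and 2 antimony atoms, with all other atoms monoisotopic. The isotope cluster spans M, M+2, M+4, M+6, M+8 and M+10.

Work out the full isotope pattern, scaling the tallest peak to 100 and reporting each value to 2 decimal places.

Chlorine pattern (n=3): 0.43551951 : 0.41713346 : 0.13317454 : 0.01417249
Antimony pattern (n=2): 0.32729841 : 0.48960318 : 0.18309841
Convolve the two distributions (both contribute in 2-u steps):
  M: 0.43551951×0.32729841 = 0.142545
  M+2: 0.43551951×0.48960318 + 0.41713346×0.32729841 = 0.349759
  M+4: 0.43551951×0.18309841 + 0.41713346×0.48960318 + 0.13317454×0.32729841 = 0.327561
  M+6: 0.41713346×0.18309841 + 0.13317454×0.48960318 + 0.01417249×0.32729841 = 0.146218
  M+8: 0.13317454×0.18309841 + 0.01417249×0.48960318 = 0.031323
  M+10: 0.01417249×0.18309841 = 0.002595
Scale to base peak (0.349759) = 100: 40.76 : 100.00 : 93.65 : 41.81 : 8.96 : 0.74

40.76 : 100.00 : 93.65 : 41.81 : 8.96 : 0.74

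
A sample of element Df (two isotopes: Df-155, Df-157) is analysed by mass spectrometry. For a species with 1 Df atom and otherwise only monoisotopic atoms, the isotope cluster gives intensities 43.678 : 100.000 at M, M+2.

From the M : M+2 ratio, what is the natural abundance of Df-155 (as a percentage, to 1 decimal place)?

Let p = fractional abundance of Df-155. I(M+2)/I(M) = [C(1,1)·p^0·(1−p)] / p^1 = 1·(1−p)/p = 100.000/43.678 = 2.2895
(1−p)/p = 2.2895/1 = 2.2895  ⇒  p = 1/(1 + 2.2895) = 0.3040
Df-155: 30.4%, Df-157: 69.6%.

30.4%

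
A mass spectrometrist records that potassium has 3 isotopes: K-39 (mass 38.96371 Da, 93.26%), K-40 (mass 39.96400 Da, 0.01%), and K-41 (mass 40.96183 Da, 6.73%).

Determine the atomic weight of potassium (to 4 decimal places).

Average mass = Σ (abundance × isotope mass) = 0.9326 × 38.96371 + 0.0001 × 39.96400 + 0.0673 × 40.96183
= 36.337556 + 0.003996 + 2.756731 = 39.098283 Da

39.0983 Da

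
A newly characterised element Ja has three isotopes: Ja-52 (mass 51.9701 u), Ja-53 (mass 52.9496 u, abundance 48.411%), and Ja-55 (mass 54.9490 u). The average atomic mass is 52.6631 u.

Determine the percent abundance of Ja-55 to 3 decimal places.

7.345%

Let x and y be the fractions of Ja-52 and Ja-55. Then x + y = 1 − 0.48411 = 0.51589 and 51.9701x + 54.9490y = 52.6631 − 0.48411×52.9496 = 27.029669144.
Substituting: 51.9701x + 54.9490(0.51589 − x) = 27.029669144
(51.9701 − 54.9490)x = -1.317970466  ⇒  x = 0.44244, y = 0.07345
Ja-52: 44.244%, Ja-55: 7.345%.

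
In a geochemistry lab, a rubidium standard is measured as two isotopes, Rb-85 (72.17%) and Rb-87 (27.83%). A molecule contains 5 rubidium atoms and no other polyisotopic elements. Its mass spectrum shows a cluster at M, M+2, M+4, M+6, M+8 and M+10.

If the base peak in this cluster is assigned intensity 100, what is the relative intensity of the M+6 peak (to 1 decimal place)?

29.7

(0.7217 + 0.2783)^5 gives M 0.1958, M+2 0.3775, M+4 0.2911, M+6 0.1123, M+8 0.0216, M+10 0.0017; the largest is M+2.
P(M+2) = C(5,1) × 0.7217^4 × 0.2783^1 = 5 × 0.27128565 × 0.2783 = 0.377494 (base)
P(M+6) = C(5,3) × 0.7217^2 × 0.2783^3 = 10 × 0.52085089 × 0.02155458 = 0.112267
Relative intensity = 0.112267 / 0.377494 × 100 = 29.7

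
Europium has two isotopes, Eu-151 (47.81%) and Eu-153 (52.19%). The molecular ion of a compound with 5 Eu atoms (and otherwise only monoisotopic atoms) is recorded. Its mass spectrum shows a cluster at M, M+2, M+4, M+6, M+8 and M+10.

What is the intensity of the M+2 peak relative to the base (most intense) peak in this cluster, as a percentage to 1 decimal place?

42.0%

(0.4781 + 0.5219)^5 gives M 0.0250, M+2 0.1363, M+4 0.2977, M+6 0.3249, M+8 0.1774, M+10 0.0387; the largest is M+6.
P(M+6) = C(5,3) × 0.4781^2 × 0.5219^3 = 10 × 0.22857961 × 0.14215492 = 0.324937 (base)
P(M+2) = C(5,1) × 0.4781^4 × 0.5219^1 = 5 × 0.05224864 × 0.5219 = 0.136343
Relative intensity = 0.136343 / 0.324937 × 100 = 42.0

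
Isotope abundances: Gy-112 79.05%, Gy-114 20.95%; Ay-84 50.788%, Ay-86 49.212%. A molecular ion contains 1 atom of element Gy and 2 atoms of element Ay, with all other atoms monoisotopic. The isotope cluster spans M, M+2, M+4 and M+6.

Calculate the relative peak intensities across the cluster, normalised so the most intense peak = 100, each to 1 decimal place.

Element Gy pattern (n=1): 0.7905 : 0.2095
Element Ay pattern (n=2): 0.25794209 : 0.49987581 : 0.24218209
Convolve the two distributions (both contribute in 2-u steps):
  M: 0.7905×0.25794209 = 0.203903
  M+2: 0.7905×0.49987581 + 0.2095×0.25794209 = 0.449191
  M+4: 0.7905×0.24218209 + 0.2095×0.49987581 = 0.296169
  M+6: 0.2095×0.24218209 = 0.050737
Scale to base peak (0.449191) = 100: 45.4 : 100.0 : 65.9 : 11.3

45.4 : 100.0 : 65.9 : 11.3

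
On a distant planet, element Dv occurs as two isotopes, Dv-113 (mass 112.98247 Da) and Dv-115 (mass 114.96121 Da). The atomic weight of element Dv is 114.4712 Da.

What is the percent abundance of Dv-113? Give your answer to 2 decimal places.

24.76%

Let x be the fractional abundance of Dv-113; then Dv-115 has abundance 1 − x.
112.98247·x + 114.96121·(1 − x) = 114.4712
(112.98247 − 114.96121)·x = 114.4712 − 114.96121
x = -0.49001 / -1.97874 = 0.24764 → 24.76% Dv-113, 75.24% Dv-115.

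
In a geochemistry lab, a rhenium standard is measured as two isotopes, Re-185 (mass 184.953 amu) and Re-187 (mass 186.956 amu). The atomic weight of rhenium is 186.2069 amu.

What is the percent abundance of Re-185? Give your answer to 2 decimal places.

Let x be the fractional abundance of Re-185; then Re-187 has abundance 1 − x.
184.953·x + 186.956·(1 − x) = 186.2069
(184.953 − 186.956)·x = 186.2069 − 186.956
x = -0.7491 / -2.003 = 0.37399 → 37.40% Re-185, 62.60% Re-187.

37.40%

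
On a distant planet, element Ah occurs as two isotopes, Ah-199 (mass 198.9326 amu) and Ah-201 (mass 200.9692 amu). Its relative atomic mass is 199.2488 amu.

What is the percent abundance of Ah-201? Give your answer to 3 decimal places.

15.526%

Writing the weighted mean with unknown fraction x of Ah-199:
198.9326·x + 200.9692·(1 − x) = 199.2488
(198.9326 − 200.9692)·x = 199.2488 − 200.9692
x = -1.7204 / -2.0366 = 0.84474 → 84.474% Ah-199, 15.526% Ah-201.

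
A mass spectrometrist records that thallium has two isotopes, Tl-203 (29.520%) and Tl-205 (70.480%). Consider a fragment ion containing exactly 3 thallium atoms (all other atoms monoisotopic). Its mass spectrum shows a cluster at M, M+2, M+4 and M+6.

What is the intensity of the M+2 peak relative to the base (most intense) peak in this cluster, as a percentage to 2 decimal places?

41.88%

Term probabilities: M 0.0257, M+2 0.1843, M+4 0.4399, M+6 0.3501. Base peak = M+4.
P(M+4) = C(3,2) × 0.29520^1 × 0.70480^2 = 3 × 0.2952 × 0.49674304 = 0.439916 (base)
P(M+2) = C(3,1) × 0.29520^2 × 0.70480^1 = 3 × 0.08714304 × 0.7048 = 0.184255
Relative intensity = 0.184255 / 0.439916 × 100 = 41.88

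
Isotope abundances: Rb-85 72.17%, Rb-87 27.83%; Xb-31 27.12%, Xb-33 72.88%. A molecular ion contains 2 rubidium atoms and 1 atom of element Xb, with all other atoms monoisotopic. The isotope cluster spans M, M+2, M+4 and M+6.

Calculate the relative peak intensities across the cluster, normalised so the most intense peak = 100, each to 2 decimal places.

Rubidium pattern (n=2): 0.52085089 : 0.40169822 : 0.07745089
Element Xb pattern (n=1): 0.2712 : 0.7288
Convolve the two distributions (both contribute in 2-u steps):
  M: 0.52085089×0.2712 = 0.141255
  M+2: 0.52085089×0.7288 + 0.40169822×0.2712 = 0.488537
  M+4: 0.40169822×0.7288 + 0.07745089×0.2712 = 0.313762
  M+6: 0.07745089×0.7288 = 0.056446
Scale to base peak (0.488537) = 100: 28.91 : 100.00 : 64.22 : 11.55

28.91 : 100.00 : 64.22 : 11.55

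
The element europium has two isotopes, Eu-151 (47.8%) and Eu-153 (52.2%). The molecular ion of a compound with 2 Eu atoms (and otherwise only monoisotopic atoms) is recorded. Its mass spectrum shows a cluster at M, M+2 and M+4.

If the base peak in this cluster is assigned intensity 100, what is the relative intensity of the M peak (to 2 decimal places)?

Term probabilities: M 0.2285, M+2 0.4990, M+4 0.2725. Base peak = M+2.
P(M+2) = C(2,1) × 0.478^1 × 0.522^1 = 2 × 0.4780 × 0.5220 = 0.499032 (base)
P(M) = C(2,0) × 0.478^2 × 0.522^0 = 1 × 0.228484 × 1.0000 = 0.228484
Relative intensity = 0.228484 / 0.499032 × 100 = 45.79

45.79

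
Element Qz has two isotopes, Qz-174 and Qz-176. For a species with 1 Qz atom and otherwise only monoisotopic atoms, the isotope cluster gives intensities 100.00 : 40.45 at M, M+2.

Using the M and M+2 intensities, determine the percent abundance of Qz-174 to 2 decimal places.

71.20%

Let p = fractional abundance of Qz-174. I(M+2)/I(M) = [C(1,1)·p^0·(1−p)] / p^1 = 1·(1−p)/p = 40.45/100.00 = 0.4045
(1−p)/p = 0.4045/1 = 0.4045  ⇒  p = 1/(1 + 0.4045) = 0.7120
Qz-174: 71.20%, Qz-176: 28.80%.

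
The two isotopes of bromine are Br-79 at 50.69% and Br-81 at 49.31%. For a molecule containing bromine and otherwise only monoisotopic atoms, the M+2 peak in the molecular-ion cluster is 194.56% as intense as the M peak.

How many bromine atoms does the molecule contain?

The M+2/M ratio from n Br atoms is n · q/p = n · 0.4931/0.5069.
n = 1.9456 × 0.5069/0.4931 = 2.00 ≈ 2

2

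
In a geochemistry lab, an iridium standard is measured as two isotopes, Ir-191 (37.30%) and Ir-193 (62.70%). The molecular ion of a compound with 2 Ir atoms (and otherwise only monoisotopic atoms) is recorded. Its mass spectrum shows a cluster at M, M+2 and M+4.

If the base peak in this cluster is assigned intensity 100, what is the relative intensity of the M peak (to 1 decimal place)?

Term probabilities: M 0.1391, M+2 0.4677, M+4 0.3931. Base peak = M+2.
P(M+2) = C(2,1) × 0.3730^1 × 0.6270^1 = 2 × 0.3730 × 0.6270 = 0.467742 (base)
P(M) = C(2,0) × 0.3730^2 × 0.6270^0 = 1 × 0.139129 × 1.0000 = 0.139129
Relative intensity = 0.139129 / 0.467742 × 100 = 29.7

29.7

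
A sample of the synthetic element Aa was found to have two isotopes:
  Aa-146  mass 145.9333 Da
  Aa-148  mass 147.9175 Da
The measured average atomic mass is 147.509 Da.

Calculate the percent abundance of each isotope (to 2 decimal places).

Let x be the fractional abundance of Aa-146; then Aa-148 has abundance 1 − x.
145.9333·x + 147.9175·(1 − x) = 147.509
(145.9333 − 147.9175)·x = 147.509 − 147.9175
x = -0.4085 / -1.9842 = 0.20588 → 20.59% Aa-146, 79.41% Aa-148.

Aa-146: 20.59%, Aa-148: 79.41%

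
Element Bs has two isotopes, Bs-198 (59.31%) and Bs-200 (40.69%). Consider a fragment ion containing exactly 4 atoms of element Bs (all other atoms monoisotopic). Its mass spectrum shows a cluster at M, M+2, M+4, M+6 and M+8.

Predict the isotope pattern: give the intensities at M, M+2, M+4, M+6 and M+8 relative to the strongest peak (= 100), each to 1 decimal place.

35.4 : 97.2 : 100.0 : 45.7 : 7.8

Each Bs atom is independently Bs-198 (p = 0.5931) or Bs-200 (q = 0.4069); the cluster is the binomial expansion (p + q)^4.
P(M) = 0.5931^4 = 0.123740
P(M+2) = 4 × 0.5931^3 × 0.4069^1 = 0.339572
P(M+4) = 6 × 0.5931^2 × 0.4069^2 = 0.349448
P(M+6) = 4 × 0.5931^1 × 0.4069^3 = 0.159827
P(M+8) = 0.4069^4 = 0.027413
The M+4 peak is largest (0.349448); scaling to 100 gives 35.4 : 97.2 : 100.0 : 45.7 : 7.8.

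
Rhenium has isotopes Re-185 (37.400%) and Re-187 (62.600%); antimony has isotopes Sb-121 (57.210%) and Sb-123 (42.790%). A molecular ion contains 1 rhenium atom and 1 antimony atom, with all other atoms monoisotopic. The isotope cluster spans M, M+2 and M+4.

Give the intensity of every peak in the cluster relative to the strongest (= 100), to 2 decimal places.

Rhenium pattern (n=1): 0.3740 : 0.6260
Antimony pattern (n=1): 0.5721 : 0.4279
Convolve the two distributions (both contribute in 2-u steps):
  M: 0.3740×0.5721 = 0.213965
  M+2: 0.3740×0.4279 + 0.6260×0.5721 = 0.518169
  M+4: 0.6260×0.4279 = 0.267865
Scale to base peak (0.518169) = 100: 41.29 : 100.00 : 51.69

41.29 : 100.00 : 51.69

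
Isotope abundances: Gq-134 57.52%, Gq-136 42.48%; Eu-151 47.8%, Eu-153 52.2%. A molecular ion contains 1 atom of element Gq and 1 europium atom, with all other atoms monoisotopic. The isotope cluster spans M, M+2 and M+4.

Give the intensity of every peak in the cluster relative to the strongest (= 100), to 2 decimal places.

54.63 : 100.00 : 44.06

Element Gq pattern (n=1): 0.5752 : 0.4248
Europium pattern (n=1): 0.4780 : 0.5220
Convolve the two distributions (both contribute in 2-u steps):
  M: 0.5752×0.4780 = 0.274946
  M+2: 0.5752×0.5220 + 0.4248×0.4780 = 0.503309
  M+4: 0.4248×0.5220 = 0.221746
Scale to base peak (0.503309) = 100: 54.63 : 100.00 : 44.06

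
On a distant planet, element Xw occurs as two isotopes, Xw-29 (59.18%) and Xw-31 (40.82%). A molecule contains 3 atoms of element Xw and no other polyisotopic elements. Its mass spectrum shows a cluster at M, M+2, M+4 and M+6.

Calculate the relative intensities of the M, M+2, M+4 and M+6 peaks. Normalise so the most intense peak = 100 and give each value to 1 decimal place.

The 3 Xw atoms are independent, so intensities follow the terms of (0.5918 + 0.4082)^3.
P(M) = 0.5918^3 = 0.207264
P(M+2) = 3 × 0.5918^2 × 0.4082^1 = 0.428888
P(M+4) = 3 × 0.5918^1 × 0.4082^2 = 0.295830
P(M+6) = 0.4082^3 = 0.068017
The M+2 peak is largest (0.428888); scaling to 100 gives 48.3 : 100.0 : 69.0 : 15.9.

48.3 : 100.0 : 69.0 : 15.9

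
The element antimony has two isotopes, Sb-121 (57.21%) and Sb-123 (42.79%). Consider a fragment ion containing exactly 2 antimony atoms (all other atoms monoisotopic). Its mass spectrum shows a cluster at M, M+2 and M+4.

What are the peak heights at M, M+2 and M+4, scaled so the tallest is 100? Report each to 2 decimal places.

66.85 : 100.00 : 37.40

The 2 Sb atoms are independent, so intensities follow the terms of (0.5721 + 0.4279)^2.
P(M) = 0.5721^2 = 0.327298
P(M+2) = 2 × 0.5721^1 × 0.4279^1 = 0.489603
P(M+4) = 0.4279^2 = 0.183098
The M+2 peak is largest (0.489603); scaling to 100 gives 66.85 : 100.00 : 37.40.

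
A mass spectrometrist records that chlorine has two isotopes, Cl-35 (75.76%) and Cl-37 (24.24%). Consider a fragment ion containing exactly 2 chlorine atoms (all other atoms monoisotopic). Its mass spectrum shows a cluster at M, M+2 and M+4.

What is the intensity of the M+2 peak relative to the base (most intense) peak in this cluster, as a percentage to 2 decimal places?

Term probabilities: M 0.5740, M+2 0.3673, M+4 0.0588. Base peak = M.
P(M) = C(2,0) × 0.7576^2 × 0.2424^0 = 1 × 0.57395776 × 1.0000 = 0.573958 (base)
P(M+2) = C(2,1) × 0.7576^1 × 0.2424^1 = 2 × 0.7576 × 0.2424 = 0.367284
Relative intensity = 0.367284 / 0.573958 × 100 = 63.99

63.99%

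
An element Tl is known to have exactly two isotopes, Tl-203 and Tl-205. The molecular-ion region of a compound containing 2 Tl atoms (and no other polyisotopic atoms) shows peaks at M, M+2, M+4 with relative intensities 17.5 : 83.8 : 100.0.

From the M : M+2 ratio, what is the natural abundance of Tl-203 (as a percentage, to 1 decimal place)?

If p is the fraction of Tl that is Tl-203, then I(M+2)/I(M) = [C(2,1)·p^1·(1−p)] / p^2 = 2·(1−p)/p = 83.8/17.5 = 4.7886
(1−p)/p = 4.7886/2 = 2.3943  ⇒  p = 1/(1 + 2.3943) = 0.2946
Tl-203: 29.5%, Tl-205: 70.5%.

29.5%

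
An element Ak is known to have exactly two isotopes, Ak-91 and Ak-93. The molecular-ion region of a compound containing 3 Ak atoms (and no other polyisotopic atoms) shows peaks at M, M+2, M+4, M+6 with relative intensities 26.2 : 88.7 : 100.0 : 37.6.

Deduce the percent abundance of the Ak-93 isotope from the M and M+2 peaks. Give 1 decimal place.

If p is the fraction of Ak that is Ak-91, then I(M+2)/I(M) = [C(3,1)·p^2·(1−p)] / p^3 = 3·(1−p)/p = 88.7/26.2 = 3.3855
(1−p)/p = 3.3855/3 = 1.1285  ⇒  p = 1/(1 + 1.1285) = 0.4698
Ak-91: 47.0%, Ak-93: 53.0%.

53.0%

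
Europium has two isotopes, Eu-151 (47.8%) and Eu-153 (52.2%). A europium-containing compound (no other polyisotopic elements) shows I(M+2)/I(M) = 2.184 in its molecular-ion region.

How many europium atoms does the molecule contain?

2

With n Eu atoms, P(M+2)/P(M) = C(n,1)·p^(n−1)q / p^n = n·q/p = n · 0.522/0.478.
n = 2.184 × 0.478/0.522 = 2.00 ≈ 2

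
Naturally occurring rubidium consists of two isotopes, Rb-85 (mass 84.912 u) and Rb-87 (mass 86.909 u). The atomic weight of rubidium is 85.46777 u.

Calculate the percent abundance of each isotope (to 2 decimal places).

Writing the weighted mean with unknown fraction x of Rb-85:
84.912·x + 86.909·(1 − x) = 85.46777
(84.912 − 86.909)·x = 85.46777 − 86.909
x = -1.44123 / -1.997 = 0.72170 → 72.17% Rb-85, 27.83% Rb-87.

Rb-85: 72.17%, Rb-87: 27.83%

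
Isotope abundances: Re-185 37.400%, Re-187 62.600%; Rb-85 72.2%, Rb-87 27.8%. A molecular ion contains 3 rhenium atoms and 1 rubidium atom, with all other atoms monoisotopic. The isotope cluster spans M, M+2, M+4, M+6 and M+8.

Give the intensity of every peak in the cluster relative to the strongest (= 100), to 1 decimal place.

9.7 : 52.3 : 100.0 : 76.7 : 17.5

Rhenium pattern (n=3): 0.05231362 : 0.26268713 : 0.43968487 : 0.24531438
Rubidium pattern (n=1): 0.7220 : 0.2780
Convolve the two distributions (both contribute in 2-u steps):
  M: 0.05231362×0.7220 = 0.037770
  M+2: 0.05231362×0.2780 + 0.26268713×0.7220 = 0.204203
  M+4: 0.26268713×0.2780 + 0.43968487×0.7220 = 0.390479
  M+6: 0.43968487×0.2780 + 0.24531438×0.7220 = 0.299349
  M+8: 0.24531438×0.2780 = 0.068197
Scale to base peak (0.390479) = 100: 9.7 : 52.3 : 100.0 : 76.7 : 17.5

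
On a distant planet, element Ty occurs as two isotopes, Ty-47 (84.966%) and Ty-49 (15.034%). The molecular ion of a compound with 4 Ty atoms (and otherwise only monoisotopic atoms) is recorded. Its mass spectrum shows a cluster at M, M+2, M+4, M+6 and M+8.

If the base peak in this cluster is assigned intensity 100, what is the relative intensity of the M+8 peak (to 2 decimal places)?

0.10

Binomial terms of (0.84966 + 0.15034)^4: M 0.5212, M+2 0.3689, M+4 0.0979, M+6 0.0115, M+8 0.0005 → M is the base peak.
P(M) = C(4,0) × 0.84966^4 × 0.15034^0 = 1 × 0.52117154 × 1.0000 = 0.521172 (base)
P(M+8) = C(4,4) × 0.84966^0 × 0.15034^4 = 1 × 1.0000 × 0.00051086 = 0.000511
Relative intensity = 0.000511 / 0.521172 × 100 = 0.10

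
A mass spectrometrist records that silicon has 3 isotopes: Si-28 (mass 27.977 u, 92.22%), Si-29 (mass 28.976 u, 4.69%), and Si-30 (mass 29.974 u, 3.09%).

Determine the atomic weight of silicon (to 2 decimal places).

28.09 u

The abundance-weighted mean is 0.9222 × 27.977 + 0.0469 × 28.976 + 0.0309 × 29.974
= 25.8004 + 1.3590 + 0.9262 = 28.0856 u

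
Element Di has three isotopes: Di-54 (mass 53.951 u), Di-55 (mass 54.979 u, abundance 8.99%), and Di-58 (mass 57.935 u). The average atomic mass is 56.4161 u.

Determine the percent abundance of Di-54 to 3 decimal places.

Let x and y be the fractions of Di-54 and Di-58. Then x + y = 1 − 0.0899 = 0.9101 and 53.951x + 57.935y = 56.4161 − 0.0899×54.979 = 51.4734879.
Substituting: 53.951x + 57.935(0.9101 − x) = 51.4734879
(53.951 − 57.935)x = -1.2531556  ⇒  x = 0.31455, y = 0.59555
Di-54: 31.455%, Di-58: 59.555%.

31.455%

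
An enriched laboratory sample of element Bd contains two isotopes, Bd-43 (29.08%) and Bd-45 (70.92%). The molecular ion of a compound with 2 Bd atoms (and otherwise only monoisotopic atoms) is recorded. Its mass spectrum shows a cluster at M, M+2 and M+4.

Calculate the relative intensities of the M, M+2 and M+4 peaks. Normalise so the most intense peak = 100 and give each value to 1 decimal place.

Each Bd atom is independently Bd-43 (p = 0.2908) or Bd-45 (q = 0.7092); the cluster is the binomial expansion (p + q)^2.
P(M) = 0.2908^2 = 0.084565
P(M+2) = 2 × 0.2908^1 × 0.7092^1 = 0.412471
P(M+4) = 0.7092^2 = 0.502965
The M+4 peak is largest (0.502965); scaling to 100 gives 16.8 : 82.0 : 100.0.

16.8 : 82.0 : 100.0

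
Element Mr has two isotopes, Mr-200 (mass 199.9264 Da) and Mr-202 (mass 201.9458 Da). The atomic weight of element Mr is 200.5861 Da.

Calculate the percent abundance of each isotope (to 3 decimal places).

Mr-200: 67.332%, Mr-202: 32.668%

Writing the weighted mean with unknown fraction x of Mr-200:
199.9264·x + 201.9458·(1 − x) = 200.5861
(199.9264 − 201.9458)·x = 200.5861 − 201.9458
x = -1.3597 / -2.0194 = 0.67332 → 67.332% Mr-200, 32.668% Mr-202.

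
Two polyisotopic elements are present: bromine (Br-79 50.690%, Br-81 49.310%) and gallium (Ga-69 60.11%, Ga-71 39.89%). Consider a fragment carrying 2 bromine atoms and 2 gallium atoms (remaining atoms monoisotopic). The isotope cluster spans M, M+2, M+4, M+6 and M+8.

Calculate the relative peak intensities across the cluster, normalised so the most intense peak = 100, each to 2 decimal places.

25.20 : 82.46 : 100.00 : 53.23 : 10.50

Bromine pattern (n=2): 0.25694761 : 0.49990478 : 0.24314761
Gallium pattern (n=2): 0.36132121 : 0.47955758 : 0.15912121
Convolve the two distributions (both contribute in 2-u steps):
  M: 0.25694761×0.36132121 = 0.092841
  M+2: 0.25694761×0.47955758 + 0.49990478×0.36132121 = 0.303847
  M+4: 0.25694761×0.15912121 + 0.49990478×0.47955758 + 0.24314761×0.36132121 = 0.368473
  M+6: 0.49990478×0.15912121 + 0.24314761×0.47955758 = 0.196149
  M+8: 0.24314761×0.15912121 = 0.038690
Scale to base peak (0.368473) = 100: 25.20 : 82.46 : 100.00 : 53.23 : 10.50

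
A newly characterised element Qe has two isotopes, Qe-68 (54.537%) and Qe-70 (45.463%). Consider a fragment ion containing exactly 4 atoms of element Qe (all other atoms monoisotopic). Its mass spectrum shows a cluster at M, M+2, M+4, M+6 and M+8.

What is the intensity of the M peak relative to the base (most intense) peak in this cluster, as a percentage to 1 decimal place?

Term probabilities: M 0.0885, M+2 0.2950, M+4 0.3689, M+6 0.2050, M+8 0.0427. Base peak = M+4.
P(M+4) = C(4,2) × 0.54537^2 × 0.45463^2 = 6 × 0.29742844 × 0.20668844 = 0.368850 (base)
P(M) = C(4,0) × 0.54537^4 × 0.45463^0 = 1 × 0.08846368 × 1.0000 = 0.088464
Relative intensity = 0.088464 / 0.368850 × 100 = 24.0

24.0%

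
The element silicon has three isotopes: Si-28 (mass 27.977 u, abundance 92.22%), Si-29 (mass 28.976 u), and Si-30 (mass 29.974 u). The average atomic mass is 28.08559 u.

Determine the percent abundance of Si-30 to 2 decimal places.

The remaining 7.78% is split between Si-29 (fraction x) and Si-30 (fraction 0.0778 − x).
Substituting: 28.976x + 29.974(0.0778 − x) = 2.2852006
(28.976 − 29.974)x = -0.0467766  ⇒  x = 0.04687, y = 0.03093
Si-29: 4.69%, Si-30: 3.09%.

3.09%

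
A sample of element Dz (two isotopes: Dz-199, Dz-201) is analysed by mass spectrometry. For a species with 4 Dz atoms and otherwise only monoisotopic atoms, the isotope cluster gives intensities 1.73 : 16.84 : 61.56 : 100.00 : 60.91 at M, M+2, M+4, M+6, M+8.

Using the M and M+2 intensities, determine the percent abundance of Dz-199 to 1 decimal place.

Let p = fractional abundance of Dz-199. I(M+2)/I(M) = [C(4,1)·p^3·(1−p)] / p^4 = 4·(1−p)/p = 16.84/1.73 = 9.7341
(1−p)/p = 9.7341/4 = 2.4335  ⇒  p = 1/(1 + 2.4335) = 0.2912
Dz-199: 29.1%, Dz-201: 70.9%.

29.1%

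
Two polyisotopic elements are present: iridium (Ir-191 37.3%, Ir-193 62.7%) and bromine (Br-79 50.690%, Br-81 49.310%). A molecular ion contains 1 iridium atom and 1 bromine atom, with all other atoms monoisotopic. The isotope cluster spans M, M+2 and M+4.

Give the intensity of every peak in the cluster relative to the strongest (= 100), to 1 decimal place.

Iridium pattern (n=1): 0.3730 : 0.6270
Bromine pattern (n=1): 0.5069 : 0.4931
Convolve the two distributions (both contribute in 2-u steps):
  M: 0.3730×0.5069 = 0.189074
  M+2: 0.3730×0.4931 + 0.6270×0.5069 = 0.501753
  M+4: 0.6270×0.4931 = 0.309174
Scale to base peak (0.501753) = 100: 37.7 : 100.0 : 61.6

37.7 : 100.0 : 61.6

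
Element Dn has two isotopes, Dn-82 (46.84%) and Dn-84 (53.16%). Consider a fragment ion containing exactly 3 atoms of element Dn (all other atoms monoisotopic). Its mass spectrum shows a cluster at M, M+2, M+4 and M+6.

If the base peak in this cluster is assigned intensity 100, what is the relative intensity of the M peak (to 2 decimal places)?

Binomial terms of (0.4684 + 0.5316)^3: M 0.1028, M+2 0.3499, M+4 0.3971, M+6 0.1502 → M+4 is the base peak.
P(M+4) = C(3,2) × 0.4684^1 × 0.5316^2 = 3 × 0.4684 × 0.28259856 = 0.397107 (base)
P(M) = C(3,0) × 0.4684^3 × 0.5316^0 = 1 × 0.10276629 × 1.0000 = 0.102766
Relative intensity = 0.102766 / 0.397107 × 100 = 25.88

25.88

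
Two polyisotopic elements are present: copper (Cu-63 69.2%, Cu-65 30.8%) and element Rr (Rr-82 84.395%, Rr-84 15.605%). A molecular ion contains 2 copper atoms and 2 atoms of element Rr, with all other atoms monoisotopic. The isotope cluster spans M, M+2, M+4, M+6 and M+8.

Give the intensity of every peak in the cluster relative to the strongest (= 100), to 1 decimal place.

79.4 : 100.0 : 44.6 : 8.2 : 0.5

Copper pattern (n=2): 0.478864 : 0.426272 : 0.094864
Element Rr pattern (n=2): 0.7122516 : 0.2633968 : 0.0243516
Convolve the two distributions (both contribute in 2-u steps):
  M: 0.478864×0.7122516 = 0.341072
  M+2: 0.478864×0.2633968 + 0.426272×0.7122516 = 0.429744
  M+4: 0.478864×0.0243516 + 0.426272×0.2633968 + 0.094864×0.7122516 = 0.191507
  M+6: 0.426272×0.0243516 + 0.094864×0.2633968 = 0.035367
  M+8: 0.094864×0.0243516 = 0.002310
Scale to base peak (0.429744) = 100: 79.4 : 100.0 : 44.6 : 8.2 : 0.5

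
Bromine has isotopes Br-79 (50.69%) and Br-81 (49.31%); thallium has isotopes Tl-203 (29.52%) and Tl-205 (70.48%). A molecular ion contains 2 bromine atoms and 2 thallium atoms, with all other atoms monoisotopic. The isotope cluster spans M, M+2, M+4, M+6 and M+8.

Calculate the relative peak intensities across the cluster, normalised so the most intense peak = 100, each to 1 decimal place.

6.3 : 42.2 : 100.0 : 97.9 : 33.8

Bromine pattern (n=2): 0.25694761 : 0.49990478 : 0.24314761
Thallium pattern (n=2): 0.08714304 : 0.41611392 : 0.49674304
Convolve the two distributions (both contribute in 2-u steps):
  M: 0.25694761×0.08714304 = 0.022391
  M+2: 0.25694761×0.41611392 + 0.49990478×0.08714304 = 0.150483
  M+4: 0.25694761×0.49674304 + 0.49990478×0.41611392 + 0.24314761×0.08714304 = 0.356843
  M+6: 0.49990478×0.49674304 + 0.24314761×0.41611392 = 0.349501
  M+8: 0.24314761×0.49674304 = 0.120782
Scale to base peak (0.356843) = 100: 6.3 : 42.2 : 100.0 : 97.9 : 33.8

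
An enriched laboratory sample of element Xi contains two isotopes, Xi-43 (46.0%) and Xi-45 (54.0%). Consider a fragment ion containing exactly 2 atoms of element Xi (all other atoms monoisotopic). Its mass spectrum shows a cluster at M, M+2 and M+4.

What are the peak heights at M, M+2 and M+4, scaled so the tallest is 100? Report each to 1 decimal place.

Each Xi atom is independently Xi-43 (p = 0.460) or Xi-45 (q = 0.540); the cluster is the binomial expansion (p + q)^2.
P(M) = 0.460^2 = 0.211600
P(M+2) = 2 × 0.460^1 × 0.540^1 = 0.496800
P(M+4) = 0.540^2 = 0.291600
The M+2 peak is largest (0.496800); scaling to 100 gives 42.6 : 100.0 : 58.7.

42.6 : 100.0 : 58.7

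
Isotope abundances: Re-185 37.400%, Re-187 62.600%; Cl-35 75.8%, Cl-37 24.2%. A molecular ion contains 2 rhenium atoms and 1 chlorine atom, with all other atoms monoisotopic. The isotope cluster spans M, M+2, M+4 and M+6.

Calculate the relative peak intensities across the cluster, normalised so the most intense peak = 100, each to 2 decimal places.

25.84 : 94.74 : 100.00 : 23.11

Rhenium pattern (n=2): 0.139876 : 0.468248 : 0.391876
Chlorine pattern (n=1): 0.7580 : 0.2420
Convolve the two distributions (both contribute in 2-u steps):
  M: 0.139876×0.7580 = 0.106026
  M+2: 0.139876×0.2420 + 0.468248×0.7580 = 0.388782
  M+4: 0.468248×0.2420 + 0.391876×0.7580 = 0.410358
  M+6: 0.391876×0.2420 = 0.094834
Scale to base peak (0.410358) = 100: 25.84 : 94.74 : 100.00 : 23.11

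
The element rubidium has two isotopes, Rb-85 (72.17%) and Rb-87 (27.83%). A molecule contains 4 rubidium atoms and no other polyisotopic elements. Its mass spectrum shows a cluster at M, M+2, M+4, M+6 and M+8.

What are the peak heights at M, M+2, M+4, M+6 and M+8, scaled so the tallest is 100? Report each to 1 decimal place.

64.8 : 100.0 : 57.8 : 14.9 : 1.4

The 4 Rb atoms are independent, so intensities follow the terms of (0.7217 + 0.2783)^4.
P(M) = 0.7217^4 = 0.271286
P(M+2) = 4 × 0.7217^3 × 0.2783^1 = 0.418450
P(M+4) = 6 × 0.7217^2 × 0.2783^2 = 0.242042
P(M+6) = 4 × 0.7217^1 × 0.2783^3 = 0.062224
P(M+8) = 0.2783^4 = 0.005999
The M+2 peak is largest (0.418450); scaling to 100 gives 64.8 : 100.0 : 57.8 : 14.9 : 1.4.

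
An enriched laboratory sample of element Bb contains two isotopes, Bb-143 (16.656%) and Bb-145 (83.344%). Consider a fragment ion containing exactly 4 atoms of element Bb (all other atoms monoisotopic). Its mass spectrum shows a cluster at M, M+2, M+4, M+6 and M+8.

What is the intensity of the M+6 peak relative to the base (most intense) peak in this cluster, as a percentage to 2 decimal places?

(0.16656 + 0.83344)^4 gives M 0.0008, M+2 0.0154, M+4 0.1156, M+6 0.3857, M+8 0.4825; the largest is M+8.
P(M+8) = C(4,4) × 0.16656^0 × 0.83344^4 = 1 × 1.0000 × 0.48250005 = 0.482500 (base)
P(M+6) = C(4,3) × 0.16656^1 × 0.83344^3 = 4 × 0.16656 × 0.57892595 = 0.385704
Relative intensity = 0.385704 / 0.482500 × 100 = 79.94

79.94%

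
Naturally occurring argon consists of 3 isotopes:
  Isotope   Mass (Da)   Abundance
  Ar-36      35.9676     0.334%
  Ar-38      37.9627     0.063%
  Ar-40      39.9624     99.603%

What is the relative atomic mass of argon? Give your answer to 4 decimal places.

Weight each isotope mass by its fractional abundance: 0.00334 × 35.9676 + 0.00063 × 37.9627 + 0.99603 × 39.9624
= 0.12013 + 0.02392 + 39.80375 = 39.94780 Da

39.9478 Da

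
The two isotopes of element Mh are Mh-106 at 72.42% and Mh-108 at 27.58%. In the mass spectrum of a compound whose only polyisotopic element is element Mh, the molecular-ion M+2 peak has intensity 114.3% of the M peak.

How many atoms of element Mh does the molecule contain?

3

The M+2/M ratio from n Mh atoms is n · q/p = n · 0.2758/0.7242.
n = 1.143 × 0.7242/0.2758 = 3.00 ≈ 3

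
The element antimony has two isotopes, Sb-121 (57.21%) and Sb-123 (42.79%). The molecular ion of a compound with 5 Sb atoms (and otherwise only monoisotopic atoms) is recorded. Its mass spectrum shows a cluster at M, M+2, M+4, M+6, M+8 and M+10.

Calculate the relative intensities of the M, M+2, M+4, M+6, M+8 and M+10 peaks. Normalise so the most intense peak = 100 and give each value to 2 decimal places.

17.88 : 66.85 : 100.00 : 74.79 : 27.97 : 4.18

The 5 Sb atoms are independent, so intensities follow the terms of (0.5721 + 0.4279)^5.
P(M) = 0.5721^5 = 0.061286
P(M+2) = 5 × 0.5721^4 × 0.4279^1 = 0.229192
P(M+4) = 10 × 0.5721^3 × 0.4279^2 = 0.342847
P(M+6) = 10 × 0.5721^2 × 0.4279^3 = 0.256431
P(M+8) = 5 × 0.5721^1 × 0.4279^4 = 0.095898
P(M+10) = 0.4279^5 = 0.014345
The M+4 peak is largest (0.342847); scaling to 100 gives 17.88 : 66.85 : 100.00 : 74.79 : 27.97 : 4.18.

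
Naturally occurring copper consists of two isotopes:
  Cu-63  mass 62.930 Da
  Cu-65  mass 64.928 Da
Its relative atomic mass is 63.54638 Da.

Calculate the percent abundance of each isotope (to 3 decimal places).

Cu-63: 69.150%, Cu-65: 30.850%

Let x be the fractional abundance of Cu-63; then Cu-65 has abundance 1 − x.
62.930·x + 64.928·(1 − x) = 63.54638
(62.930 − 64.928)·x = 63.54638 − 64.928
x = -1.38162 / -1.998 = 0.69150 → 69.150% Cu-63, 30.850% Cu-65.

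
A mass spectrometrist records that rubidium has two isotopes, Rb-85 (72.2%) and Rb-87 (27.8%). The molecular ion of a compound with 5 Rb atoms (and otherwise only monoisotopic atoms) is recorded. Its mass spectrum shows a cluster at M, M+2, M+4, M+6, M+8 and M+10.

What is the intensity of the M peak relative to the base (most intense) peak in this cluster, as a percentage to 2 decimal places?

51.94%

Term probabilities: M 0.1962, M+2 0.3777, M+4 0.2909, M+6 0.1120, M+8 0.0216, M+10 0.0017. Base peak = M+2.
P(M+2) = C(5,1) × 0.722^4 × 0.278^1 = 5 × 0.27173701 × 0.2780 = 0.377714 (base)
P(M) = C(5,0) × 0.722^5 × 0.278^0 = 1 × 0.19619412 × 1.0000 = 0.196194
Relative intensity = 0.196194 / 0.377714 × 100 = 51.94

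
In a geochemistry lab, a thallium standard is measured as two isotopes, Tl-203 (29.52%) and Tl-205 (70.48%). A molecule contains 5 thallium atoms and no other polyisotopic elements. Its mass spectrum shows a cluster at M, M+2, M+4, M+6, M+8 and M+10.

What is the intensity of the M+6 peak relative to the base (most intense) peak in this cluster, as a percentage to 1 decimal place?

(0.2952 + 0.7048)^5 gives M 0.0022, M+2 0.0268, M+4 0.1278, M+6 0.3051, M+8 0.3642, M+10 0.1739; the largest is M+8.
P(M+8) = C(5,4) × 0.2952^1 × 0.7048^4 = 5 × 0.2952 × 0.24675365 = 0.364208 (base)
P(M+6) = C(5,3) × 0.2952^2 × 0.7048^3 = 10 × 0.08714304 × 0.35010449 = 0.305092
Relative intensity = 0.305092 / 0.364208 × 100 = 83.8

83.8%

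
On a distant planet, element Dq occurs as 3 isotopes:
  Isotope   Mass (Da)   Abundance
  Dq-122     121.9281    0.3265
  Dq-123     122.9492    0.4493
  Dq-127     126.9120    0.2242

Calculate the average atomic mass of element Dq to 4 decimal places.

123.5043 Da

The abundance-weighted mean is 0.3265 × 121.9281 + 0.4493 × 122.9492 + 0.2242 × 126.9120
= 39.80952 + 55.24108 + 28.45367 = 123.50427 Da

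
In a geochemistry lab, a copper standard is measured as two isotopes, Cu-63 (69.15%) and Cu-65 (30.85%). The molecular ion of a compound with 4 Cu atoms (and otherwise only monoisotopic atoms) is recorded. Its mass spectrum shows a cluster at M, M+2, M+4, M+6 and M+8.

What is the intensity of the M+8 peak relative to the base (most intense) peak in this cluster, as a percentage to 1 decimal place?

(0.6915 + 0.3085)^4 gives M 0.2286, M+2 0.4080, M+4 0.2731, M+6 0.0812, M+8 0.0091; the largest is M+2.
P(M+2) = C(4,1) × 0.6915^3 × 0.3085^1 = 4 × 0.33065611 × 0.3085 = 0.408030 (base)
P(M+8) = C(4,4) × 0.6915^0 × 0.3085^4 = 1 × 1.0000 × 0.00905776 = 0.009058
Relative intensity = 0.009058 / 0.408030 × 100 = 2.2

2.2%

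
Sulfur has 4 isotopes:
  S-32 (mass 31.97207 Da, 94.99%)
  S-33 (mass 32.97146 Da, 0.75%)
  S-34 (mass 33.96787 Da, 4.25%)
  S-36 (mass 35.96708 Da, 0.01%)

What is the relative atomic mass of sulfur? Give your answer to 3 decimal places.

32.065 Da

Average mass = Σ (abundance × isotope mass) = 0.9499 × 31.97207 + 0.0075 × 32.97146 + 0.0425 × 33.96787 + 0.0001 × 35.96708
= 30.370269 + 0.247286 + 1.443634 + 0.003597 = 32.064786 Da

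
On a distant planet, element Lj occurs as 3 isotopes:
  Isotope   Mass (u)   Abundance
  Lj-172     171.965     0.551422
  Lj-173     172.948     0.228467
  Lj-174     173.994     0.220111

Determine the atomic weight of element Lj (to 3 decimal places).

Weight each isotope mass by its fractional abundance: 0.551422 × 171.965 + 0.228467 × 172.948 + 0.220111 × 173.994
= 94.8253 + 39.5129 + 38.2980 = 172.6362 u

172.636 u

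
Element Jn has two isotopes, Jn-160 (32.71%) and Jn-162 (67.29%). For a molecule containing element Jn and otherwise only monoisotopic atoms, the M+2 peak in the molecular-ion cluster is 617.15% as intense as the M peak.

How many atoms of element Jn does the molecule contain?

3

With n Jn atoms, P(M+2)/P(M) = C(n,1)·p^(n−1)q / p^n = n·q/p = n · 0.6729/0.3271.
n = 6.1715 × 0.3271/0.6729 = 3.00 ≈ 3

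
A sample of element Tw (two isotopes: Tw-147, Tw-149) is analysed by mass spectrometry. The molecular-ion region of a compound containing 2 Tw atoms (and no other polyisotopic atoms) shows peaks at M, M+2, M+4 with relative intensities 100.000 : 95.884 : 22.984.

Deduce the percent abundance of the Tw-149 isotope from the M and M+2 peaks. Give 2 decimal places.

Let p = fractional abundance of Tw-147. I(M+2)/I(M) = [C(2,1)·p^1·(1−p)] / p^2 = 2·(1−p)/p = 95.884/100.000 = 0.9588
(1−p)/p = 0.9588/2 = 0.4794  ⇒  p = 1/(1 + 0.4794) = 0.6759
Tw-147: 67.59%, Tw-149: 32.41%.

32.41%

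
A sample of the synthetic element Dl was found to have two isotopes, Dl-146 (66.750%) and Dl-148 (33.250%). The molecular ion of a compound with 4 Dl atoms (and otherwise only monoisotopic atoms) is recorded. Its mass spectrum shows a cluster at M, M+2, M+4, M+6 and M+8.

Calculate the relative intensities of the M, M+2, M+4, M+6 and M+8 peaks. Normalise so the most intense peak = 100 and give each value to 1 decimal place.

The 4 Dl atoms are independent, so intensities follow the terms of (0.66750 + 0.33250)^4.
P(M) = 0.66750^4 = 0.198520
P(M+2) = 4 × 0.66750^3 × 0.33250^1 = 0.395554
P(M+4) = 6 × 0.66750^2 × 0.33250^2 = 0.295554
P(M+6) = 4 × 0.66750^1 × 0.33250^3 = 0.098149
P(M+8) = 0.33250^4 = 0.012223
The M+2 peak is largest (0.395554); scaling to 100 gives 50.2 : 100.0 : 74.7 : 24.8 : 3.1.

50.2 : 100.0 : 74.7 : 24.8 : 3.1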